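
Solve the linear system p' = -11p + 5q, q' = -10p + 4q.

p(t) = c_1e^(-6t) + c_2e^(-t), q(t) = c_1e^(-6t) + 2c_2e^(-t)

Coefficient matrix A = [[-11, 5], [-10, 4]].
Characteristic polynomial det(A - λI) = λ^2 + 7λ + 6 = 0.
Eigenvalues λ = -6, -1.
For λ=-6: (A-λI) row 1 is [-5, 5], so an eigenvector is (1, 1).
For λ=-1: (A-λI) row 1 is [-10, 5], so an eigenvector is (1, 2).
General solution: c_1e^(-6t)(1,1) + c_2e^(-t)(1,2).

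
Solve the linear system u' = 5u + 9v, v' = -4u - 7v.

u(t) = 3C_1e^(-t) + 3C_2te^(-t) - C_2e^(-t), v(t) = -2C_1e^(-t) - 2C_2te^(-t) + C_2e^(-t)

Coefficient matrix A = [[5, 9], [-4, -7]].
Characteristic polynomial det(A - λI) = λ^2 + 2λ + 1 = 0.
Single eigenvalue λ = -1 with algebraic multiplicity 2.
Eigenvector v = (3,-2); generalized eigenvector w with (A-λI)w=v is (-1,1).
General solution: e^(-t)[C_1·v + C_2·(t·v + w)].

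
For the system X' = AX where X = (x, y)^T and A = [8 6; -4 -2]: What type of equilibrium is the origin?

A = [[8,6],[-4,-2]]; det(A-λI) = λ^2 - 6λ + 8.
λ = 4, 2: both positive.

unstable node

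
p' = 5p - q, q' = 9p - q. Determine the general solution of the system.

p(t) = -c_1e^(2t) - c_2te^(2t), q(t) = -3c_1e^(2t) - 3c_2te^(2t) + c_2e^(2t)

Coefficient matrix A = [[5, -1], [9, -1]].
Characteristic polynomial det(A - λI) = λ^2 - 4λ + 4 = 0.
Single eigenvalue λ = 2 with algebraic multiplicity 2.
Eigenvector v = (-1,-3); generalized eigenvector w with (A-λI)w=v is (0,1).
General solution: e^(2t)[c_1·v + c_2·(t·v + w)].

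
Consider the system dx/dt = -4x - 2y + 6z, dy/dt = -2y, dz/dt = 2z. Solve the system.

Coefficient matrix A = [[-4, -2, 6], [0, -2, 0], [0, 0, 2]].
det(A - λI) = 0 gives eigenvalues λ = -4, -2, 2.
For λ=-4: eigenvector (1,0,0).
For λ=-2: eigenvector (-1,1,0).
For λ=2: eigenvector (1,0,1).
General solution: K_1e^(-4t)(1,0,0) + K_2e^(-2t)(-1,1,0) + K_3e^(2t)(1,0,1).

x(t) = K_1e^(-4t) - K_2e^(-2t) + K_3e^(2t), y(t) = K_2e^(-2t), z(t) = K_3e^(2t)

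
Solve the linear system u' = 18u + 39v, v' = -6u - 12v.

u(t) = 2C_1e^(3t)sin(3t) + 3C_1e^(3t)cos(3t) + 3C_2e^(3t)sin(3t) - 2C_2e^(3t)cos(3t), v(t) = -C_1e^(3t)sin(3t) - C_1e^(3t)cos(3t) - C_2e^(3t)sin(3t) + C_2e^(3t)cos(3t)

Coefficient matrix A = [[18, 39], [-6, -12]].
Characteristic polynomial det(A - λI) = λ^2 - 6λ + 18 = 0.
Eigenvalues λ = 3 ± 3i (complex conjugate pair).
For λ=3+3i: an eigenvector is (3,-1) - i(2,-1) = (3 - 2i, -1 + i).
A real fundamental pair from Re and Im of e^((3+3i)t)v: X_1 = e^(3t)(cos(3t)·(3,-1) + sin(3t)·(2,-1)), X_2 = e^(3t)(sin(3t)·(3,-1) - cos(3t)·(2,-1)).
General solution: C_1X_1 + C_2X_2.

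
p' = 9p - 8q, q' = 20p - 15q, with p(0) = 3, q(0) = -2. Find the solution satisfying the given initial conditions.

p(t) = 13e^(-3t)sin(4t) + 3e^(-3t)cos(4t), q(t) = 21e^(-3t)sin(4t) - 2e^(-3t)cos(4t)

Coefficient matrix A = [[9, -8], [20, -15]].
Characteristic polynomial det(A - λI) = λ^2 + 6λ + 25 = 0.
Eigenvalues λ = -3 ± 4i (complex conjugate pair).
For λ=-3+4i: an eigenvector is (-1,-2) - i(1,1) = (-1 - i, -2 - i).
A real fundamental pair from Re and Im of e^((-3+4i)t)v: X_1 = e^(-3t)(cos(4t)·(-1,-2) + sin(4t)·(1,1)), X_2 = e^(-3t)(sin(4t)·(-1,-2) - cos(4t)·(1,1)).
General solution: C_1X_1 + C_2X_2.
Applying p(0)=3, q(0)=-2 gives C_1=5, C_2=-8.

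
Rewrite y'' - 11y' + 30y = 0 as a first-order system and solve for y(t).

Let x_1 = y, x_2 = y'. Then x_1' = x_2 and x_2' = -30x_1 + 11x_2.
A = [[0,1],[-30,11]]; det(A-λI) = λ^2 - 11λ + 30.
Eigenvalues λ = 6, 5 with eigenvectors (1,6), (1,5).

y(t) = K_1e^(6t) + K_2e^(5t)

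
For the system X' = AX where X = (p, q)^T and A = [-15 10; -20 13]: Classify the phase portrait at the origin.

A = [[-15,10],[-20,13]]; det(A-λI) = λ^2 + 2λ + 5.
λ = -1 ± 2i: negative real part.

stable spiral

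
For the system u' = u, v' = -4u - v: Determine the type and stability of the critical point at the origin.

saddle

A = [[1,0],[-4,-1]]; det(A-λI) = λ^2 - 1.
λ = 1, -1: opposite signs.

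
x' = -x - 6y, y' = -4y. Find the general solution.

x(t) = -2K_1e^(-4t) + K_2e^(-t), y(t) = -K_1e^(-4t)

Coefficient matrix A = [[-1, -6], [0, -4]].
Characteristic polynomial det(A - λI) = λ^2 + 5λ + 4 = 0.
Eigenvalues λ = -4, -1.
For λ=-4: (A-λI) row 1 is [3, -6], so an eigenvector is (-2, -1).
For λ=-1: (A-λI) row 1 is [0, -6], so an eigenvector is (1, 0).
General solution: K_1e^(-4t)(-2,-1) + K_2e^(-t)(1,0).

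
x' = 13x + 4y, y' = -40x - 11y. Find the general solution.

Coefficient matrix A = [[13, 4], [-40, -11]].
Characteristic polynomial det(A - λI) = λ^2 - 2λ + 17 = 0.
Eigenvalues λ = 1 ± 4i (complex conjugate pair).
For λ=1+4i: an eigenvector is (0,1) - i(1,-3) = (0 - i, 1 + 3i).
A real fundamental pair from Re and Im of e^((1+4i)t)v: X_1 = e^(t)(cos(4t)·(0,1) + sin(4t)·(1,-3)), X_2 = e^(t)(sin(4t)·(0,1) - cos(4t)·(1,-3)).
General solution: c_1X_1 + c_2X_2.

x(t) = c_1e^(t)sin(4t) - c_2e^(t)cos(4t), y(t) = -3c_1e^(t)sin(4t) + c_1e^(t)cos(4t) + c_2e^(t)sin(4t) + 3c_2e^(t)cos(4t)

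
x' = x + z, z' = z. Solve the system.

x(t) = -K_1e^(t) - K_2te^(t) + K_2e^(t), z(t) = -K_2e^(t)

Coefficient matrix A = [[1, 1], [0, 1]].
Characteristic polynomial det(A - λI) = λ^2 - 2λ + 1 = 0.
Single eigenvalue λ = 1 with algebraic multiplicity 2.
Eigenvector v = (-1,0); generalized eigenvector w with (A-λI)w=v is (1,-1).
General solution: e^(t)[K_1·v + K_2·(t·v + w)].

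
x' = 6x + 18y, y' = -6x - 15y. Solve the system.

x(t) = 3K_1e^(-6t) + 2K_2e^(-3t), y(t) = -2K_1e^(-6t) - K_2e^(-3t)

Coefficient matrix A = [[6, 18], [-6, -15]].
Characteristic polynomial det(A - λI) = λ^2 + 9λ + 18 = 0.
Eigenvalues λ = -6, -3.
For λ=-6: (A-λI) row 1 is [12, 18], so an eigenvector is (3, -2).
For λ=-3: (A-λI) row 1 is [9, 18], so an eigenvector is (2, -1).
General solution: K_1e^(-6t)(3,-2) + K_2e^(-3t)(2,-1).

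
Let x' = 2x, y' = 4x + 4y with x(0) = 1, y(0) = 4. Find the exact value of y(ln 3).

A = [[2,0],[4,4]]; eigenvalues λ = 2, 4.
Eigenvectors: (-1,2) for λ=2, (0,1) for λ=4.
From the initial condition, c_1 = -1, c_2 = 6.
y(ln 3) = (-1)(3^2)(2) + (6)(3^4)(1) = 468.

468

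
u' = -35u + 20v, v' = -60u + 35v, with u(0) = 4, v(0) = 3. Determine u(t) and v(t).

u(t) = -6e^(5t) + 10e^(-5t), v(t) = -12e^(5t) + 15e^(-5t)

Coefficient matrix A = [[-35, 20], [-60, 35]].
Characteristic polynomial det(A - λI) = λ^2 - 25 = 0.
Eigenvalues λ = -5, 5.
For λ=-5: (A-λI) row 1 is [-30, 20], so an eigenvector is (-2, -3).
For λ=5: (A-λI) row 1 is [-40, 20], so an eigenvector is (1, 2).
General solution: c_1e^(-5t)(-2,-3) + c_2e^(5t)(1,2).
Applying u(0)=4, v(0)=3 gives c_1=-5, c_2=-6.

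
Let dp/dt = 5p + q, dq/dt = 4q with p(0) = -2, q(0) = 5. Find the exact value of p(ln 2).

16

A = [[5,1],[0,4]]; eigenvalues λ = 4, 5.
Eigenvectors: (1,-1) for λ=4, (1,0) for λ=5.
From the initial condition, c_1 = -5, c_2 = 3.
p(ln 2) = (-5)(2^4)(1) + (3)(2^5)(1) = 16.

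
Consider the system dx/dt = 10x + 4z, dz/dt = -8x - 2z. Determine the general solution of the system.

Coefficient matrix A = [[10, 4], [-8, -2]].
Characteristic polynomial det(A - λI) = λ^2 - 8λ + 12 = 0.
Eigenvalues λ = 2, 6.
For λ=2: (A-λI) row 1 is [8, 4], so an eigenvector is (-1, 2).
For λ=6: (A-λI) row 1 is [4, 4], so an eigenvector is (1, -1).
General solution: K_1e^(2t)(-1,2) + K_2e^(6t)(1,-1).

x(t) = -K_1e^(2t) + K_2e^(6t), z(t) = 2K_1e^(2t) - K_2e^(6t)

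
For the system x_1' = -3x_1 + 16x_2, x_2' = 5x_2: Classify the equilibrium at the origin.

A = [[-3,16],[0,5]]; det(A-λI) = λ^2 - 2λ - 15.
λ = 5, -3: opposite signs.

saddle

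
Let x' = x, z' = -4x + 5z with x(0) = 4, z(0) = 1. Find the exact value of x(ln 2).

8

A = [[1,0],[-4,5]]; eigenvalues λ = 1, 5.
Eigenvectors: (1,1) for λ=1, (0,-1) for λ=5.
From the initial condition, c_1 = 4, c_2 = 3.
x(ln 2) = (4)(2^1)(1) + (3)(2^5)(0) = 8.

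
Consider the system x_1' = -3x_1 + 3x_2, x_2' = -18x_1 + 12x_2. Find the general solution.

Coefficient matrix A = [[-3, 3], [-18, 12]].
Characteristic polynomial det(A - λI) = λ^2 - 9λ + 18 = 0.
Eigenvalues λ = 3, 6.
For λ=3: (A-λI) row 1 is [-6, 3], so an eigenvector is (1, 2).
For λ=6: (A-λI) row 1 is [-9, 3], so an eigenvector is (1, 3).
General solution: C_1e^(3t)(1,2) + C_2e^(6t)(1,3).

x_1(t) = C_1e^(3t) + C_2e^(6t), x_2(t) = 2C_1e^(3t) + 3C_2e^(6t)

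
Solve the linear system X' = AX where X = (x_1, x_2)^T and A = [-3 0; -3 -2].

Coefficient matrix A = [[-3, 0], [-3, -2]].
Characteristic polynomial det(A - λI) = λ^2 + 5λ + 6 = 0.
Eigenvalues λ = -2, -3.
For λ=-2: (A-λI) row 1 is [-1, 0], so an eigenvector is (0, 1).
For λ=-3: (A-λI) row 2 is [-3, 1], so an eigenvector is (-1, -3).
General solution: c_1e^(-2t)(0,1) + c_2e^(-3t)(-1,-3).

x_1(t) = -c_2e^(-3t), x_2(t) = c_1e^(-2t) - 3c_2e^(-3t)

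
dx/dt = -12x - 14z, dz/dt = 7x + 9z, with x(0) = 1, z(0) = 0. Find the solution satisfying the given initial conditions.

Coefficient matrix A = [[-12, -14], [7, 9]].
Characteristic polynomial det(A - λI) = λ^2 + 3λ - 10 = 0.
Eigenvalues λ = 2, -5.
For λ=2: (A-λI) row 1 is [-14, -14], so an eigenvector is (-1, 1).
For λ=-5: (A-λI) row 1 is [-7, -14], so an eigenvector is (2, -1).
General solution: K_1e^(2t)(-1,1) + K_2e^(-5t)(2,-1).
Applying x(0)=1, z(0)=0 gives K_1=1, K_2=1.

x(t) = -e^(2t) + 2e^(-5t), z(t) = e^(2t) - e^(-5t)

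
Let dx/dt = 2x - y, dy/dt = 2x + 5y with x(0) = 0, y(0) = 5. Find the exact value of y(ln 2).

120

A = [[2,-1],[2,5]]; eigenvalues λ = 4, 3.
Eigenvectors: (-1,2) for λ=4, (-1,1) for λ=3.
From the initial condition, c_1 = 5, c_2 = -5.
y(ln 2) = (5)(2^4)(2) + (-5)(2^3)(1) = 120.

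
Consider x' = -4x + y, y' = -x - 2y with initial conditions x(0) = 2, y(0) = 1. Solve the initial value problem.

x(t) = -te^(-3t) + 2e^(-3t), y(t) = -te^(-3t) + e^(-3t)

Coefficient matrix A = [[-4, 1], [-1, -2]].
Characteristic polynomial det(A - λI) = λ^2 + 6λ + 9 = 0.
Single eigenvalue λ = -3 with algebraic multiplicity 2.
Eigenvector v = (1,1); generalized eigenvector w with (A-λI)w=v is (-3,-2).
General solution: e^(-3t)[K_1·v + K_2·(t·v + w)].
Applying x(0)=2, y(0)=1 gives K_1=-1, K_2=-1.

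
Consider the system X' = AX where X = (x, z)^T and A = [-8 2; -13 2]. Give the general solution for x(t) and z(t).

x(t) = -K_1e^(-3t)sin(t) - K_1e^(-3t)cos(t) - K_2e^(-3t)sin(t) + K_2e^(-3t)cos(t), z(t) = -2K_1e^(-3t)sin(t) - 3K_1e^(-3t)cos(t) - 3K_2e^(-3t)sin(t) + 2K_2e^(-3t)cos(t)

Coefficient matrix A = [[-8, 2], [-13, 2]].
Characteristic polynomial det(A - λI) = λ^2 + 6λ + 10 = 0.
Eigenvalues λ = -3 ± i (complex conjugate pair).
For λ=-3+i: an eigenvector is (-1,-3) - i(-1,-2) = (-1 + i, -3 + 2i).
A real fundamental pair from Re and Im of e^((-3+i)t)v: X_1 = e^(-3t)(cos(t)·(-1,-3) + sin(t)·(-1,-2)), X_2 = e^(-3t)(sin(t)·(-1,-3) - cos(t)·(-1,-2)).
General solution: K_1X_1 + K_2X_2.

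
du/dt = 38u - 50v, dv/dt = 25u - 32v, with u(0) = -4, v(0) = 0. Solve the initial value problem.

Coefficient matrix A = [[38, -50], [25, -32]].
Characteristic polynomial det(A - λI) = λ^2 - 6λ + 34 = 0.
Eigenvalues λ = 3 ± 5i (complex conjugate pair).
For λ=3+5i: an eigenvector is (3,2) - i(1,1) = (3 - i, 2 - i).
A real fundamental pair from Re and Im of e^((3+5i)t)v: X_1 = e^(3t)(cos(5t)·(3,2) + sin(5t)·(1,1)), X_2 = e^(3t)(sin(5t)·(3,2) - cos(5t)·(1,1)).
General solution: C_1X_1 + C_2X_2.
Applying u(0)=-4, v(0)=0 gives C_1=-4, C_2=-8.

u(t) = -28e^(3t)sin(5t) - 4e^(3t)cos(5t), v(t) = -20e^(3t)sin(5t)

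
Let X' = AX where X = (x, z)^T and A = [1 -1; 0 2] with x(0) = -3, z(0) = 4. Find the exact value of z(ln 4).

A = [[1,-1],[0,2]]; eigenvalues λ = 1, 2.
Eigenvectors: (-1,0) for λ=1, (1,-1) for λ=2.
From the initial condition, c_1 = -1, c_2 = -4.
z(ln 4) = (-1)(4^1)(0) + (-4)(4^2)(-1) = 64.

64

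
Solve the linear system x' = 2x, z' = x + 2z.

Coefficient matrix A = [[2, 0], [1, 2]].
Characteristic polynomial det(A - λI) = λ^2 - 4λ + 4 = 0.
Single eigenvalue λ = 2 with algebraic multiplicity 2.
Eigenvector v = (0,-1); generalized eigenvector w with (A-λI)w=v is (-1,-2).
General solution: e^(2t)[K_1·v + K_2·(t·v + w)].

x(t) = -K_2e^(2t), z(t) = -K_1e^(2t) - K_2te^(2t) - 2K_2e^(2t)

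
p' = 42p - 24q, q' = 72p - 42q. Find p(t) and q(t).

Coefficient matrix A = [[42, -24], [72, -42]].
Characteristic polynomial det(A - λI) = λ^2 - 36 = 0.
Eigenvalues λ = -6, 6.
For λ=-6: (A-λI) row 1 is [48, -24], so an eigenvector is (-1, -2).
For λ=6: (A-λI) row 1 is [36, -24], so an eigenvector is (2, 3).
General solution: c_1e^(-6t)(-1,-2) + c_2e^(6t)(2,3).

p(t) = -c_1e^(-6t) + 2c_2e^(6t), q(t) = -2c_1e^(-6t) + 3c_2e^(6t)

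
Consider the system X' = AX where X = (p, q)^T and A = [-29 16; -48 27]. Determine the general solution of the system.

Coefficient matrix A = [[-29, 16], [-48, 27]].
Characteristic polynomial det(A - λI) = λ^2 + 2λ - 15 = 0.
Eigenvalues λ = 3, -5.
For λ=3: (A-λI) row 1 is [-32, 16], so an eigenvector is (-1, -2).
For λ=-5: (A-λI) row 1 is [-24, 16], so an eigenvector is (-2, -3).
General solution: c_1e^(3t)(-1,-2) + c_2e^(-5t)(-2,-3).

p(t) = -c_1e^(3t) - 2c_2e^(-5t), q(t) = -2c_1e^(3t) - 3c_2e^(-5t)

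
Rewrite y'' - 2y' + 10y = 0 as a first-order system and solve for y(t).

Let x_1 = y, x_2 = y'. Then x_1' = x_2 and x_2' = -10x_1 + 2x_2.
A = [[0,1],[-10,2]]; det(A-λI) = λ^2 - 2λ + 10.
Eigenvalues λ = 1 ± 3i.

y(t) = c_1e^(t)cos(3t) + c_2e^(t)sin(3t)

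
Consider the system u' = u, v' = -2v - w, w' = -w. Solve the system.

Coefficient matrix A = [[1, 0, 0], [0, -2, -1], [0, 0, -1]].
det(A - λI) = 0 gives eigenvalues λ = 1, -2, -1.
For λ=1: eigenvector (1,0,0).
For λ=-2: eigenvector (0,1,0).
For λ=-1: eigenvector (0,-1,1).
General solution: K_1e^(t)(1,0,0) + K_2e^(-2t)(0,1,0) + K_3e^(-t)(0,-1,1).

u(t) = K_1e^(t), v(t) = K_2e^(-2t) - K_3e^(-t), w(t) = K_3e^(-t)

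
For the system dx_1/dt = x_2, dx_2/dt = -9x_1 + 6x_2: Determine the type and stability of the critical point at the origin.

unstable improper node

A = [[0,1],[-9,6]]; det(A-λI) = λ^2 - 6λ + 9.
repeated λ = 3 with a single eigenvector.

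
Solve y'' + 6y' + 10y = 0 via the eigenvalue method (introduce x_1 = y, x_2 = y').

Let x_1 = y, x_2 = y'. Then x_1' = x_2 and x_2' = -10x_1 - 6x_2.
A = [[0,1],[-10,-6]]; det(A-λI) = λ^2 + 6λ + 10.
Eigenvalues λ = -3 ± i.

y(t) = c_1e^(-3t)cos(t) + c_2e^(-3t)sin(t)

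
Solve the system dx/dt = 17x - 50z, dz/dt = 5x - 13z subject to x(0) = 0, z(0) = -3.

x(t) = 30e^(2t)sin(5t), z(t) = 9e^(2t)sin(5t) - 3e^(2t)cos(5t)

Coefficient matrix A = [[17, -50], [5, -13]].
Characteristic polynomial det(A - λI) = λ^2 - 4λ + 29 = 0.
Eigenvalues λ = 2 ± 5i (complex conjugate pair).
For λ=2+5i: an eigenvector is (1,0) - i(3,1) = (1 - 3i, 0 - i).
A real fundamental pair from Re and Im of e^((2+5i)t)v: X_1 = e^(2t)(cos(5t)·(1,0) + sin(5t)·(3,1)), X_2 = e^(2t)(sin(5t)·(1,0) - cos(5t)·(3,1)).
General solution: C_1X_1 + C_2X_2.
Applying x(0)=0, z(0)=-3 gives C_1=9, C_2=3.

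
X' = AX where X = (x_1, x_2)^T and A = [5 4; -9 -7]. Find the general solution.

x_1(t) = -2C_1e^(-t) - 2C_2te^(-t) + C_2e^(-t), x_2(t) = 3C_1e^(-t) + 3C_2te^(-t) - 2C_2e^(-t)

Coefficient matrix A = [[5, 4], [-9, -7]].
Characteristic polynomial det(A - λI) = λ^2 + 2λ + 1 = 0.
Single eigenvalue λ = -1 with algebraic multiplicity 2.
Eigenvector v = (-2,3); generalized eigenvector w with (A-λI)w=v is (1,-2).
General solution: e^(-t)[C_1·v + C_2·(t·v + w)].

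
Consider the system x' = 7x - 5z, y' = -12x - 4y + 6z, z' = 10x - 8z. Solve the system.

x(t) = K_1e^(-3t) - K_3e^(2t), y(t) = K_2e^(-4t) + K_3e^(2t), z(t) = 2K_1e^(-3t) - K_3e^(2t)

Coefficient matrix A = [[7, 0, -5], [-12, -4, 6], [10, 0, -8]].
det(A - λI) = 0 gives eigenvalues λ = -3, -4, 2.
For λ=-3: eigenvector (1,0,2).
For λ=-4: eigenvector (0,1,0).
For λ=2: eigenvector (-1,1,-1).
General solution: K_1e^(-3t)(1,0,2) + K_2e^(-4t)(0,1,0) + K_3e^(2t)(-1,1,-1).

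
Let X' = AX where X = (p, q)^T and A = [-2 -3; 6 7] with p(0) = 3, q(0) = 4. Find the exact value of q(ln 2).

A = [[-2,-3],[6,7]]; eigenvalues λ = 4, 1.
Eigenvectors: (1,-2) for λ=4, (1,-1) for λ=1.
From the initial condition, c_1 = -7, c_2 = 10.
q(ln 2) = (-7)(2^4)(-2) + (10)(2^1)(-1) = 204.

204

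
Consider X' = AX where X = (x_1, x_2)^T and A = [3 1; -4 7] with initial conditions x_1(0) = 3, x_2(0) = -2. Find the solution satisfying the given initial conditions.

Coefficient matrix A = [[3, 1], [-4, 7]].
Characteristic polynomial det(A - λI) = λ^2 - 10λ + 25 = 0.
Single eigenvalue λ = 5 with algebraic multiplicity 2.
Eigenvector v = (1,2); generalized eigenvector w with (A-λI)w=v is (-2,-3).
General solution: e^(5t)[C_1·v + C_2·(t·v + w)].
Applying x_1(0)=3, x_2(0)=-2 gives C_1=-13, C_2=-8.

x_1(t) = -8te^(5t) + 3e^(5t), x_2(t) = -16te^(5t) - 2e^(5t)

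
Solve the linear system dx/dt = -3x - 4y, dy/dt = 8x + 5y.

Coefficient matrix A = [[-3, -4], [8, 5]].
Characteristic polynomial det(A - λI) = λ^2 - 2λ + 17 = 0.
Eigenvalues λ = 1 ± 4i (complex conjugate pair).
For λ=1+4i: an eigenvector is (1,-1) - i(0,1) = (1, -1 - i).
A real fundamental pair from Re and Im of e^((1+4i)t)v: X_1 = e^(t)(cos(4t)·(1,-1) + sin(4t)·(0,1)), X_2 = e^(t)(sin(4t)·(1,-1) - cos(4t)·(0,1)).
General solution: c_1X_1 + c_2X_2.

x(t) = c_1e^(t)cos(4t) + c_2e^(t)sin(4t), y(t) = c_1e^(t)sin(4t) - c_1e^(t)cos(4t) - c_2e^(t)sin(4t) - c_2e^(t)cos(4t)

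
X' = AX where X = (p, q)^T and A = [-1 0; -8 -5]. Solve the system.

p(t) = -c_2e^(-t), q(t) = c_1e^(-5t) + 2c_2e^(-t)

Coefficient matrix A = [[-1, 0], [-8, -5]].
Characteristic polynomial det(A - λI) = λ^2 + 6λ + 5 = 0.
Eigenvalues λ = -5, -1.
For λ=-5: (A-λI) row 1 is [4, 0], so an eigenvector is (0, 1).
For λ=-1: (A-λI) row 2 is [-8, -4], so an eigenvector is (-1, 2).
General solution: c_1e^(-5t)(0,1) + c_2e^(-t)(-1,2).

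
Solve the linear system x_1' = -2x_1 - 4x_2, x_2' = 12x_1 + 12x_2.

Coefficient matrix A = [[-2, -4], [12, 12]].
Characteristic polynomial det(A - λI) = λ^2 - 10λ + 24 = 0.
Eigenvalues λ = 6, 4.
For λ=6: (A-λI) row 1 is [-8, -4], so an eigenvector is (-1, 2).
For λ=4: (A-λI) row 1 is [-6, -4], so an eigenvector is (2, -3).
General solution: C_1e^(6t)(-1,2) + C_2e^(4t)(2,-3).

x_1(t) = -C_1e^(6t) + 2C_2e^(4t), x_2(t) = 2C_1e^(6t) - 3C_2e^(4t)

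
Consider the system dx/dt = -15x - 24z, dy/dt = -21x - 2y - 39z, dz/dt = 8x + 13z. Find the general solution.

Coefficient matrix A = [[-15, 0, -24], [-21, -2, -39], [8, 0, 13]].
det(A - λI) = 0 gives eigenvalues λ = -2, 1, -3.
For λ=-2: eigenvector (0,-1,0).
For λ=1: eigenvector (-3,-5,2).
For λ=-3: eigenvector (-2,-3,1).
General solution: c_1e^(-2t)(0,-1,0) + c_2e^(t)(-3,-5,2) + c_3e^(-3t)(-2,-3,1).

x(t) = -3c_2e^(t) - 2c_3e^(-3t), y(t) = -c_1e^(-2t) - 5c_2e^(t) - 3c_3e^(-3t), z(t) = 2c_2e^(t) + c_3e^(-3t)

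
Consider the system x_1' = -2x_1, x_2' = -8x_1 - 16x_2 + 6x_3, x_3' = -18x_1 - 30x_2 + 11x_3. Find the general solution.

Coefficient matrix A = [[-2, 0, 0], [-8, -16, 6], [-18, -30, 11]].
det(A - λI) = 0 gives eigenvalues λ = -1, -4, -2.
For λ=-1: eigenvector (0,-2,-5).
For λ=-4: eigenvector (0,1,2).
For λ=-2: eigenvector (1,2,6).
General solution: c_1e^(-t)(0,-2,-5) + c_2e^(-4t)(0,1,2) + c_3e^(-2t)(1,2,6).

x_1(t) = c_3e^(-2t), x_2(t) = -2c_1e^(-t) + c_2e^(-4t) + 2c_3e^(-2t), x_3(t) = -5c_1e^(-t) + 2c_2e^(-4t) + 6c_3e^(-2t)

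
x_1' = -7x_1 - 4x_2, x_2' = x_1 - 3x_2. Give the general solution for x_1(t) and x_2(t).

x_1(t) = -2K_1e^(-5t) - 2K_2te^(-5t) + K_2e^(-5t), x_2(t) = K_1e^(-5t) + K_2te^(-5t)

Coefficient matrix A = [[-7, -4], [1, -3]].
Characteristic polynomial det(A - λI) = λ^2 + 10λ + 25 = 0.
Single eigenvalue λ = -5 with algebraic multiplicity 2.
Eigenvector v = (-2,1); generalized eigenvector w with (A-λI)w=v is (1,0).
General solution: e^(-5t)[K_1·v + K_2·(t·v + w)].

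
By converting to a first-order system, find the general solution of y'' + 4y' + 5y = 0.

Let x_1 = y, x_2 = y'. Then x_1' = x_2 and x_2' = -5x_1 - 4x_2.
A = [[0,1],[-5,-4]]; det(A-λI) = λ^2 + 4λ + 5.
Eigenvalues λ = -2 ± i.

y(t) = C_1e^(-2t)cos(t) + C_2e^(-2t)sin(t)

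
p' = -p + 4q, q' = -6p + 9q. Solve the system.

p(t) = -2K_1e^(5t) - K_2e^(3t), q(t) = -3K_1e^(5t) - K_2e^(3t)

Coefficient matrix A = [[-1, 4], [-6, 9]].
Characteristic polynomial det(A - λI) = λ^2 - 8λ + 15 = 0.
Eigenvalues λ = 5, 3.
For λ=5: (A-λI) row 1 is [-6, 4], so an eigenvector is (-2, -3).
For λ=3: (A-λI) row 1 is [-4, 4], so an eigenvector is (-1, -1).
General solution: K_1e^(5t)(-2,-3) + K_2e^(3t)(-1,-1).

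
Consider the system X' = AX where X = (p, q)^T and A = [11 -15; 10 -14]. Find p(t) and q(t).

p(t) = K_1e^(-4t) + 3K_2e^(t), q(t) = K_1e^(-4t) + 2K_2e^(t)

Coefficient matrix A = [[11, -15], [10, -14]].
Characteristic polynomial det(A - λI) = λ^2 + 3λ - 4 = 0.
Eigenvalues λ = -4, 1.
For λ=-4: (A-λI) row 1 is [15, -15], so an eigenvector is (1, 1).
For λ=1: (A-λI) row 1 is [10, -15], so an eigenvector is (3, 2).
General solution: K_1e^(-4t)(1,1) + K_2e^(t)(3,2).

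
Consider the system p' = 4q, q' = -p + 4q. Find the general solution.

p(t) = 2c_1e^(2t) + 2c_2te^(2t) + c_2e^(2t), q(t) = c_1e^(2t) + c_2te^(2t) + c_2e^(2t)

Coefficient matrix A = [[0, 4], [-1, 4]].
Characteristic polynomial det(A - λI) = λ^2 - 4λ + 4 = 0.
Single eigenvalue λ = 2 with algebraic multiplicity 2.
Eigenvector v = (2,1); generalized eigenvector w with (A-λI)w=v is (1,1).
General solution: e^(2t)[c_1·v + c_2·(t·v + w)].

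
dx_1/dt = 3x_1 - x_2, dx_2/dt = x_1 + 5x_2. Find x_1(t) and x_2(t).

x_1(t) = K_1e^(4t) + K_2te^(4t) - 2K_2e^(4t), x_2(t) = -K_1e^(4t) - K_2te^(4t) + K_2e^(4t)

Coefficient matrix A = [[3, -1], [1, 5]].
Characteristic polynomial det(A - λI) = λ^2 - 8λ + 16 = 0.
Single eigenvalue λ = 4 with algebraic multiplicity 2.
Eigenvector v = (1,-1); generalized eigenvector w with (A-λI)w=v is (-2,1).
General solution: e^(4t)[K_1·v + K_2·(t·v + w)].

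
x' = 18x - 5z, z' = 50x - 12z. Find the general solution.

Coefficient matrix A = [[18, -5], [50, -12]].
Characteristic polynomial det(A - λI) = λ^2 - 6λ + 34 = 0.
Eigenvalues λ = 3 ± 5i (complex conjugate pair).
For λ=3+5i: an eigenvector is (0,-1) - i(1,3) = (0 - i, -1 - 3i).
A real fundamental pair from Re and Im of e^((3+5i)t)v: X_1 = e^(3t)(cos(5t)·(0,-1) + sin(5t)·(1,3)), X_2 = e^(3t)(sin(5t)·(0,-1) - cos(5t)·(1,3)).
General solution: c_1X_1 + c_2X_2.

x(t) = c_1e^(3t)sin(5t) - c_2e^(3t)cos(5t), z(t) = 3c_1e^(3t)sin(5t) - c_1e^(3t)cos(5t) - c_2e^(3t)sin(5t) - 3c_2e^(3t)cos(5t)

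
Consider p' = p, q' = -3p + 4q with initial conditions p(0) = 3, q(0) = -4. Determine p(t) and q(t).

p(t) = 3e^(t), q(t) = -7e^(4t) + 3e^(t)

Coefficient matrix A = [[1, 0], [-3, 4]].
Characteristic polynomial det(A - λI) = λ^2 - 5λ + 4 = 0.
Eigenvalues λ = 4, 1.
For λ=4: (A-λI) row 1 is [-3, 0], so an eigenvector is (0, 1).
For λ=1: (A-λI) row 2 is [-3, 3], so an eigenvector is (-1, -1).
General solution: c_1e^(4t)(0,1) + c_2e^(t)(-1,-1).
Applying p(0)=3, q(0)=-4 gives c_1=-7, c_2=-3.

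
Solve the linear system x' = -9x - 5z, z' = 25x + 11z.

x(t) = c_1e^(t)sin(5t) - c_2e^(t)cos(5t), z(t) = -2c_1e^(t)sin(5t) - c_1e^(t)cos(5t) - c_2e^(t)sin(5t) + 2c_2e^(t)cos(5t)

Coefficient matrix A = [[-9, -5], [25, 11]].
Characteristic polynomial det(A - λI) = λ^2 - 2λ + 26 = 0.
Eigenvalues λ = 1 ± 5i (complex conjugate pair).
For λ=1+5i: an eigenvector is (0,-1) - i(1,-2) = (0 - i, -1 + 2i).
A real fundamental pair from Re and Im of e^((1+5i)t)v: X_1 = e^(t)(cos(5t)·(0,-1) + sin(5t)·(1,-2)), X_2 = e^(t)(sin(5t)·(0,-1) - cos(5t)·(1,-2)).
General solution: c_1X_1 + c_2X_2.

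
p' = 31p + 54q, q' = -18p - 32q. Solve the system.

Coefficient matrix A = [[31, 54], [-18, -32]].
Characteristic polynomial det(A - λI) = λ^2 + λ - 20 = 0.
Eigenvalues λ = -5, 4.
For λ=-5: (A-λI) row 1 is [36, 54], so an eigenvector is (-3, 2).
For λ=4: (A-λI) row 1 is [27, 54], so an eigenvector is (2, -1).
General solution: K_1e^(-5t)(-3,2) + K_2e^(4t)(2,-1).

p(t) = -3K_1e^(-5t) + 2K_2e^(4t), q(t) = 2K_1e^(-5t) - K_2e^(4t)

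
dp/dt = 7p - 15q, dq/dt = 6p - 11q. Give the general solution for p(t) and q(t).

p(t) = K_1e^(-2t)sin(3t) + 2K_1e^(-2t)cos(3t) + 2K_2e^(-2t)sin(3t) - K_2e^(-2t)cos(3t), q(t) = K_1e^(-2t)sin(3t) + K_1e^(-2t)cos(3t) + K_2e^(-2t)sin(3t) - K_2e^(-2t)cos(3t)

Coefficient matrix A = [[7, -15], [6, -11]].
Characteristic polynomial det(A - λI) = λ^2 + 4λ + 13 = 0.
Eigenvalues λ = -2 ± 3i (complex conjugate pair).
For λ=-2+3i: an eigenvector is (2,1) - i(1,1) = (2 - i, 1 - i).
A real fundamental pair from Re and Im of e^((-2+3i)t)v: X_1 = e^(-2t)(cos(3t)·(2,1) + sin(3t)·(1,1)), X_2 = e^(-2t)(sin(3t)·(2,1) - cos(3t)·(1,1)).
General solution: K_1X_1 + K_2X_2.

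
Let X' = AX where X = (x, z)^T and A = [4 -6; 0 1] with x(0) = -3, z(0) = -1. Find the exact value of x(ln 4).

-264

A = [[4,-6],[0,1]]; eigenvalues λ = 4, 1.
Eigenvectors: (-1,0) for λ=4, (2,1) for λ=1.
From the initial condition, c_1 = 1, c_2 = -1.
x(ln 4) = (1)(4^4)(-1) + (-1)(4^1)(2) = -264.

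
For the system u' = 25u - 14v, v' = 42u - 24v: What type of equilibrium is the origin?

saddle

A = [[25,-14],[42,-24]]; det(A-λI) = λ^2 - λ - 12.
λ = -3, 4: opposite signs.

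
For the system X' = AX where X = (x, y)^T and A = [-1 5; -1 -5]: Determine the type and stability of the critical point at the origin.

stable spiral

A = [[-1,5],[-1,-5]]; det(A-λI) = λ^2 + 6λ + 10.
λ = -3 ± i: negative real part.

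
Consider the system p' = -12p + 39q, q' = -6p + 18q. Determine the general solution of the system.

Coefficient matrix A = [[-12, 39], [-6, 18]].
Characteristic polynomial det(A - λI) = λ^2 - 6λ + 18 = 0.
Eigenvalues λ = 3 ± 3i (complex conjugate pair).
For λ=3+3i: an eigenvector is (3,1) - i(-2,-1) = (3 + 2i, 1 + i).
A real fundamental pair from Re and Im of e^((3+3i)t)v: X_1 = e^(3t)(cos(3t)·(3,1) + sin(3t)·(-2,-1)), X_2 = e^(3t)(sin(3t)·(3,1) - cos(3t)·(-2,-1)).
General solution: c_1X_1 + c_2X_2.

p(t) = -2c_1e^(3t)sin(3t) + 3c_1e^(3t)cos(3t) + 3c_2e^(3t)sin(3t) + 2c_2e^(3t)cos(3t), q(t) = -c_1e^(3t)sin(3t) + c_1e^(3t)cos(3t) + c_2e^(3t)sin(3t) + c_2e^(3t)cos(3t)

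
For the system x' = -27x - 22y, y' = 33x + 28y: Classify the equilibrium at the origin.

A = [[-27,-22],[33,28]]; det(A-λI) = λ^2 - λ - 30.
λ = 6, -5: opposite signs.

saddle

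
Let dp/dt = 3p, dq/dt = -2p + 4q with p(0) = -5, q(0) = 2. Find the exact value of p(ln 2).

-40

A = [[3,0],[-2,4]]; eigenvalues λ = 3, 4.
Eigenvectors: (1,2) for λ=3, (0,-1) for λ=4.
From the initial condition, c_1 = -5, c_2 = -12.
p(ln 2) = (-5)(2^3)(1) + (-12)(2^4)(0) = -40.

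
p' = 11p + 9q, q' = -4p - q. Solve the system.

Coefficient matrix A = [[11, 9], [-4, -1]].
Characteristic polynomial det(A - λI) = λ^2 - 10λ + 25 = 0.
Single eigenvalue λ = 5 with algebraic multiplicity 2.
Eigenvector v = (-3,2); generalized eigenvector w with (A-λI)w=v is (1,-1).
General solution: e^(5t)[C_1·v + C_2·(t·v + w)].

p(t) = -3C_1e^(5t) - 3C_2te^(5t) + C_2e^(5t), q(t) = 2C_1e^(5t) + 2C_2te^(5t) - C_2e^(5t)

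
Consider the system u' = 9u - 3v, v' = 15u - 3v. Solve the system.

Coefficient matrix A = [[9, -3], [15, -3]].
Characteristic polynomial det(A - λI) = λ^2 - 6λ + 18 = 0.
Eigenvalues λ = 3 ± 3i (complex conjugate pair).
For λ=3+3i: an eigenvector is (-1,-2) - i(0,-1) = (-1, -2 + i).
A real fundamental pair from Re and Im of e^((3+3i)t)v: X_1 = e^(3t)(cos(3t)·(-1,-2) + sin(3t)·(0,-1)), X_2 = e^(3t)(sin(3t)·(-1,-2) - cos(3t)·(0,-1)).
General solution: C_1X_1 + C_2X_2.

u(t) = -C_1e^(3t)cos(3t) - C_2e^(3t)sin(3t), v(t) = -C_1e^(3t)sin(3t) - 2C_1e^(3t)cos(3t) - 2C_2e^(3t)sin(3t) + C_2e^(3t)cos(3t)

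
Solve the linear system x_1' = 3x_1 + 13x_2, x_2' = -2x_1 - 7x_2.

x_1(t) = -2C_1e^(-2t)sin(t) - 3C_1e^(-2t)cos(t) - 3C_2e^(-2t)sin(t) + 2C_2e^(-2t)cos(t), x_2(t) = C_1e^(-2t)sin(t) + C_1e^(-2t)cos(t) + C_2e^(-2t)sin(t) - C_2e^(-2t)cos(t)

Coefficient matrix A = [[3, 13], [-2, -7]].
Characteristic polynomial det(A - λI) = λ^2 + 4λ + 5 = 0.
Eigenvalues λ = -2 ± i (complex conjugate pair).
For λ=-2+i: an eigenvector is (-3,1) - i(-2,1) = (-3 + 2i, 1 - i).
A real fundamental pair from Re and Im of e^((-2+i)t)v: X_1 = e^(-2t)(cos(t)·(-3,1) + sin(t)·(-2,1)), X_2 = e^(-2t)(sin(t)·(-3,1) - cos(t)·(-2,1)).
General solution: C_1X_1 + C_2X_2.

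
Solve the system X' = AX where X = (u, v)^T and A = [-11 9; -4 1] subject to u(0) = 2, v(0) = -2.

Coefficient matrix A = [[-11, 9], [-4, 1]].
Characteristic polynomial det(A - λI) = λ^2 + 10λ + 25 = 0.
Single eigenvalue λ = -5 with algebraic multiplicity 2.
Eigenvector v = (-3,-2); generalized eigenvector w with (A-λI)w=v is (2,1).
General solution: e^(-5t)[K_1·v + K_2·(t·v + w)].
Applying u(0)=2, v(0)=-2 gives K_1=6, K_2=10.

u(t) = -30te^(-5t) + 2e^(-5t), v(t) = -20te^(-5t) - 2e^(-5t)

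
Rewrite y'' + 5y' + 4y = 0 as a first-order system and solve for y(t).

Let x_1 = y, x_2 = y'. Then x_1' = x_2 and x_2' = -4x_1 - 5x_2.
A = [[0,1],[-4,-5]]; det(A-λI) = λ^2 + 5λ + 4.
Eigenvalues λ = -1, -4 with eigenvectors (1,-1), (1,-4).

y(t) = K_1e^(-t) + K_2e^(-4t)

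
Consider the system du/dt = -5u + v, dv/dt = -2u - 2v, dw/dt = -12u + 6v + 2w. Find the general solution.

u(t) = -C_1e^(-3t) + C_2e^(-4t), v(t) = -2C_1e^(-3t) + C_2e^(-4t), w(t) = C_2e^(-4t) + C_3e^(2t)

Coefficient matrix A = [[-5, 1, 0], [-2, -2, 0], [-12, 6, 2]].
det(A - λI) = 0 gives eigenvalues λ = -3, -4, 2.
For λ=-3: eigenvector (-1,-2,0).
For λ=-4: eigenvector (1,1,1).
For λ=2: eigenvector (0,0,1).
General solution: C_1e^(-3t)(-1,-2,0) + C_2e^(-4t)(1,1,1) + C_3e^(2t)(0,0,1).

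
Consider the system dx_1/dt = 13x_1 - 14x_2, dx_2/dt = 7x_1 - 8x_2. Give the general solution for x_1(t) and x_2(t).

Coefficient matrix A = [[13, -14], [7, -8]].
Characteristic polynomial det(A - λI) = λ^2 - 5λ - 6 = 0.
Eigenvalues λ = -1, 6.
For λ=-1: (A-λI) row 1 is [14, -14], so an eigenvector is (-1, -1).
For λ=6: (A-λI) row 1 is [7, -14], so an eigenvector is (2, 1).
General solution: c_1e^(-t)(-1,-1) + c_2e^(6t)(2,1).

x_1(t) = -c_1e^(-t) + 2c_2e^(6t), x_2(t) = -c_1e^(-t) + c_2e^(6t)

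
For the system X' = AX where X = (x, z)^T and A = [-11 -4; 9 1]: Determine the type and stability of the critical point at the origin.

stable improper node

A = [[-11,-4],[9,1]]; det(A-λI) = λ^2 + 10λ + 25.
repeated λ = -5 with a single eigenvector.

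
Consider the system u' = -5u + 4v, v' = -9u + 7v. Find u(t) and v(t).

u(t) = -2K_1e^(t) - 2K_2te^(t) - K_2e^(t), v(t) = -3K_1e^(t) - 3K_2te^(t) - 2K_2e^(t)

Coefficient matrix A = [[-5, 4], [-9, 7]].
Characteristic polynomial det(A - λI) = λ^2 - 2λ + 1 = 0.
Single eigenvalue λ = 1 with algebraic multiplicity 2.
Eigenvector v = (-2,-3); generalized eigenvector w with (A-λI)w=v is (-1,-2).
General solution: e^(t)[K_1·v + K_2·(t·v + w)].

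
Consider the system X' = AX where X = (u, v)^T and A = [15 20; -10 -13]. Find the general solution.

u(t) = -c_1e^(t)sin(2t) - 3c_1e^(t)cos(2t) - 3c_2e^(t)sin(2t) + c_2e^(t)cos(2t), v(t) = c_1e^(t)sin(2t) + 2c_1e^(t)cos(2t) + 2c_2e^(t)sin(2t) - c_2e^(t)cos(2t)

Coefficient matrix A = [[15, 20], [-10, -13]].
Characteristic polynomial det(A - λI) = λ^2 - 2λ + 5 = 0.
Eigenvalues λ = 1 ± 2i (complex conjugate pair).
For λ=1+2i: an eigenvector is (-3,2) - i(-1,1) = (-3 + i, 2 - i).
A real fundamental pair from Re and Im of e^((1+2i)t)v: X_1 = e^(t)(cos(2t)·(-3,2) + sin(2t)·(-1,1)), X_2 = e^(t)(sin(2t)·(-3,2) - cos(2t)·(-1,1)).
General solution: c_1X_1 + c_2X_2.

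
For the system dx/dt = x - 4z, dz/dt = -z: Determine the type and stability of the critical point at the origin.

saddle

A = [[1,-4],[0,-1]]; det(A-λI) = λ^2 - 1.
λ = -1, 1: opposite signs.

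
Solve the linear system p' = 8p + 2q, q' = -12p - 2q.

p(t) = c_1e^(4t) + c_2e^(2t), q(t) = -2c_1e^(4t) - 3c_2e^(2t)

Coefficient matrix A = [[8, 2], [-12, -2]].
Characteristic polynomial det(A - λI) = λ^2 - 6λ + 8 = 0.
Eigenvalues λ = 4, 2.
For λ=4: (A-λI) row 1 is [4, 2], so an eigenvector is (1, -2).
For λ=2: (A-λI) row 1 is [6, 2], so an eigenvector is (1, -3).
General solution: c_1e^(4t)(1,-2) + c_2e^(2t)(1,-3).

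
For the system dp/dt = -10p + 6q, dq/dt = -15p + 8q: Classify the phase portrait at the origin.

stable spiral

A = [[-10,6],[-15,8]]; det(A-λI) = λ^2 + 2λ + 10.
λ = -1 ± 3i: negative real part.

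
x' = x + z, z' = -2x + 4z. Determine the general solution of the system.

x(t) = K_1e^(2t) + K_2e^(3t), z(t) = K_1e^(2t) + 2K_2e^(3t)

Coefficient matrix A = [[1, 1], [-2, 4]].
Characteristic polynomial det(A - λI) = λ^2 - 5λ + 6 = 0.
Eigenvalues λ = 2, 3.
For λ=2: (A-λI) row 1 is [-1, 1], so an eigenvector is (1, 1).
For λ=3: (A-λI) row 1 is [-2, 1], so an eigenvector is (1, 2).
General solution: K_1e^(2t)(1,1) + K_2e^(3t)(1,2).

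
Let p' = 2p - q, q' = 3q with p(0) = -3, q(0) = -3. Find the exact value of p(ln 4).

96

A = [[2,-1],[0,3]]; eigenvalues λ = 3, 2.
Eigenvectors: (-1,1) for λ=3, (-1,0) for λ=2.
From the initial condition, c_1 = -3, c_2 = 6.
p(ln 4) = (-3)(4^3)(-1) + (6)(4^2)(-1) = 96.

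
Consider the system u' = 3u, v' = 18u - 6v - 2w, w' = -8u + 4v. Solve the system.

u(t) = C_1e^(3t), v(t) = 2C_1e^(3t) + C_2e^(-4t) - C_3e^(-2t), w(t) = -C_2e^(-4t) + 2C_3e^(-2t)

Coefficient matrix A = [[3, 0, 0], [18, -6, -2], [-8, 4, 0]].
det(A - λI) = 0 gives eigenvalues λ = 3, -4, -2.
For λ=3: eigenvector (1,2,0).
For λ=-4: eigenvector (0,1,-1).
For λ=-2: eigenvector (0,-1,2).
General solution: C_1e^(3t)(1,2,0) + C_2e^(-4t)(0,1,-1) + C_3e^(-2t)(0,-1,2).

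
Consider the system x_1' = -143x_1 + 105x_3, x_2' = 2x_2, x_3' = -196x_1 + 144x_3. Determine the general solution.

x_1(t) = -5K_2e^(4t) + 3K_3e^(-3t), x_2(t) = K_1e^(2t), x_3(t) = -7K_2e^(4t) + 4K_3e^(-3t)

Coefficient matrix A = [[-143, 0, 105], [0, 2, 0], [-196, 0, 144]].
det(A - λI) = 0 gives eigenvalues λ = 2, 4, -3.
For λ=2: eigenvector (0,1,0).
For λ=4: eigenvector (-5,0,-7).
For λ=-3: eigenvector (3,0,4).
General solution: K_1e^(2t)(0,1,0) + K_2e^(4t)(-5,0,-7) + K_3e^(-3t)(3,0,4).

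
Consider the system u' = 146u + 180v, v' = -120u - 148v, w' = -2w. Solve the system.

Coefficient matrix A = [[146, 180, 0], [-120, -148, 0], [0, 0, -2]].
det(A - λI) = 0 gives eigenvalues λ = -2, -4, 2.
For λ=-2: eigenvector (0,0,1).
For λ=-4: eigenvector (-6,5,0).
For λ=2: eigenvector (5,-4,0).
General solution: K_1e^(-2t)(0,0,1) + K_2e^(-4t)(-6,5,0) + K_3e^(2t)(5,-4,0).

u(t) = -6K_2e^(-4t) + 5K_3e^(2t), v(t) = 5K_2e^(-4t) - 4K_3e^(2t), w(t) = K_1e^(-2t)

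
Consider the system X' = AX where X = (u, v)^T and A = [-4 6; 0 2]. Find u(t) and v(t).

u(t) = -C_1e^(2t) + C_2e^(-4t), v(t) = -C_1e^(2t)

Coefficient matrix A = [[-4, 6], [0, 2]].
Characteristic polynomial det(A - λI) = λ^2 + 2λ - 8 = 0.
Eigenvalues λ = 2, -4.
For λ=2: (A-λI) row 1 is [-6, 6], so an eigenvector is (-1, -1).
For λ=-4: (A-λI) row 1 is [0, 6], so an eigenvector is (1, 0).
General solution: C_1e^(2t)(-1,-1) + C_2e^(-4t)(1,0).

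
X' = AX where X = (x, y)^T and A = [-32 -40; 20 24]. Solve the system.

x(t) = -K_1e^(-4t)sin(4t) + 3K_1e^(-4t)cos(4t) + 3K_2e^(-4t)sin(4t) + K_2e^(-4t)cos(4t), y(t) = K_1e^(-4t)sin(4t) - 2K_1e^(-4t)cos(4t) - 2K_2e^(-4t)sin(4t) - K_2e^(-4t)cos(4t)

Coefficient matrix A = [[-32, -40], [20, 24]].
Characteristic polynomial det(A - λI) = λ^2 + 8λ + 32 = 0.
Eigenvalues λ = -4 ± 4i (complex conjugate pair).
For λ=-4+4i: an eigenvector is (3,-2) - i(-1,1) = (3 + i, -2 - i).
A real fundamental pair from Re and Im of e^((-4+4i)t)v: X_1 = e^(-4t)(cos(4t)·(3,-2) + sin(4t)·(-1,1)), X_2 = e^(-4t)(sin(4t)·(3,-2) - cos(4t)·(-1,1)).
General solution: K_1X_1 + K_2X_2.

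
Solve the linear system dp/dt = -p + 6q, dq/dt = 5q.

p(t) = c_1e^(-t) - c_2e^(5t), q(t) = -c_2e^(5t)

Coefficient matrix A = [[-1, 6], [0, 5]].
Characteristic polynomial det(A - λI) = λ^2 - 4λ - 5 = 0.
Eigenvalues λ = -1, 5.
For λ=-1: (A-λI) row 1 is [0, 6], so an eigenvector is (1, 0).
For λ=5: (A-λI) row 1 is [-6, 6], so an eigenvector is (-1, -1).
General solution: c_1e^(-t)(1,0) + c_2e^(5t)(-1,-1).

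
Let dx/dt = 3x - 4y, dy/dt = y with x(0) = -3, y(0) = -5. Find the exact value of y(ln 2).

-10

A = [[3,-4],[0,1]]; eigenvalues λ = 3, 1.
Eigenvectors: (1,0) for λ=3, (2,1) for λ=1.
From the initial condition, c_1 = 7, c_2 = -5.
y(ln 2) = (7)(2^3)(0) + (-5)(2^1)(1) = -10.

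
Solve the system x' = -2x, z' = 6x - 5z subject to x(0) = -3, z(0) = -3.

Coefficient matrix A = [[-2, 0], [6, -5]].
Characteristic polynomial det(A - λI) = λ^2 + 7λ + 10 = 0.
Eigenvalues λ = -5, -2.
For λ=-5: (A-λI) row 1 is [3, 0], so an eigenvector is (0, 1).
For λ=-2: (A-λI) row 2 is [6, -3], so an eigenvector is (1, 2).
General solution: C_1e^(-5t)(0,1) + C_2e^(-2t)(1,2).
Applying x(0)=-3, z(0)=-3 gives C_1=3, C_2=-3.

x(t) = -3e^(-2t), z(t) = -6e^(-2t) + 3e^(-5t)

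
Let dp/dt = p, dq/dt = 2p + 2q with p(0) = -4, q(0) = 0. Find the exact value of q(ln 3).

-48

A = [[1,0],[2,2]]; eigenvalues λ = 1, 2.
Eigenvectors: (1,-2) for λ=1, (0,1) for λ=2.
From the initial condition, c_1 = -4, c_2 = -8.
q(ln 3) = (-4)(3^1)(-2) + (-8)(3^2)(1) = -48.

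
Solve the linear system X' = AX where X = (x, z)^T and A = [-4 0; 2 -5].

x(t) = K_2e^(-4t), z(t) = -K_1e^(-5t) + 2K_2e^(-4t)

Coefficient matrix A = [[-4, 0], [2, -5]].
Characteristic polynomial det(A - λI) = λ^2 + 9λ + 20 = 0.
Eigenvalues λ = -5, -4.
For λ=-5: (A-λI) row 1 is [1, 0], so an eigenvector is (0, -1).
For λ=-4: (A-λI) row 2 is [2, -1], so an eigenvector is (1, 2).
General solution: K_1e^(-5t)(0,-1) + K_2e^(-4t)(1,2).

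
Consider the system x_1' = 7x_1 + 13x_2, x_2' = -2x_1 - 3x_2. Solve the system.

x_1(t) = -2C_1e^(2t)sin(t) - 3C_1e^(2t)cos(t) - 3C_2e^(2t)sin(t) + 2C_2e^(2t)cos(t), x_2(t) = C_1e^(2t)sin(t) + C_1e^(2t)cos(t) + C_2e^(2t)sin(t) - C_2e^(2t)cos(t)

Coefficient matrix A = [[7, 13], [-2, -3]].
Characteristic polynomial det(A - λI) = λ^2 - 4λ + 5 = 0.
Eigenvalues λ = 2 ± i (complex conjugate pair).
For λ=2+i: an eigenvector is (-3,1) - i(-2,1) = (-3 + 2i, 1 - i).
A real fundamental pair from Re and Im of e^((2+i)t)v: X_1 = e^(2t)(cos(t)·(-3,1) + sin(t)·(-2,1)), X_2 = e^(2t)(sin(t)·(-3,1) - cos(t)·(-2,1)).
General solution: C_1X_1 + C_2X_2.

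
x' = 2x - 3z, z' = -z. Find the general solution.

x(t) = -c_1e^(-t) + c_2e^(2t), z(t) = -c_1e^(-t)

Coefficient matrix A = [[2, -3], [0, -1]].
Characteristic polynomial det(A - λI) = λ^2 - λ - 2 = 0.
Eigenvalues λ = -1, 2.
For λ=-1: (A-λI) row 1 is [3, -3], so an eigenvector is (-1, -1).
For λ=2: (A-λI) row 1 is [0, -3], so an eigenvector is (1, 0).
General solution: c_1e^(-t)(-1,-1) + c_2e^(2t)(1,0).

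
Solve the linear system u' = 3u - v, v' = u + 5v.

u(t) = -c_1e^(4t) - c_2te^(4t), v(t) = c_1e^(4t) + c_2te^(4t) + c_2e^(4t)

Coefficient matrix A = [[3, -1], [1, 5]].
Characteristic polynomial det(A - λI) = λ^2 - 8λ + 16 = 0.
Single eigenvalue λ = 4 with algebraic multiplicity 2.
Eigenvector v = (-1,1); generalized eigenvector w with (A-λI)w=v is (0,1).
General solution: e^(4t)[c_1·v + c_2·(t·v + w)].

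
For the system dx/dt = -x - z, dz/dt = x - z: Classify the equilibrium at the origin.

stable spiral

A = [[-1,-1],[1,-1]]; det(A-λI) = λ^2 + 2λ + 2.
λ = -1 ± i: negative real part.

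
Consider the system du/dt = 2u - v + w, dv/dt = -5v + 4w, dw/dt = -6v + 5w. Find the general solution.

u(t) = K_2e^(2t) - K_3e^(t), v(t) = K_1e^(-t) + 2K_3e^(t), w(t) = K_1e^(-t) + 3K_3e^(t)

Coefficient matrix A = [[2, -1, 1], [0, -5, 4], [0, -6, 5]].
det(A - λI) = 0 gives eigenvalues λ = -1, 2, 1.
For λ=-1: eigenvector (0,1,1).
For λ=2: eigenvector (1,0,0).
For λ=1: eigenvector (-1,2,3).
General solution: K_1e^(-t)(0,1,1) + K_2e^(2t)(1,0,0) + K_3e^(t)(-1,2,3).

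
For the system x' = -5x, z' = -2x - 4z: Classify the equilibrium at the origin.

stable node

A = [[-5,0],[-2,-4]]; det(A-λI) = λ^2 + 9λ + 20.
λ = -4, -5: both negative.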